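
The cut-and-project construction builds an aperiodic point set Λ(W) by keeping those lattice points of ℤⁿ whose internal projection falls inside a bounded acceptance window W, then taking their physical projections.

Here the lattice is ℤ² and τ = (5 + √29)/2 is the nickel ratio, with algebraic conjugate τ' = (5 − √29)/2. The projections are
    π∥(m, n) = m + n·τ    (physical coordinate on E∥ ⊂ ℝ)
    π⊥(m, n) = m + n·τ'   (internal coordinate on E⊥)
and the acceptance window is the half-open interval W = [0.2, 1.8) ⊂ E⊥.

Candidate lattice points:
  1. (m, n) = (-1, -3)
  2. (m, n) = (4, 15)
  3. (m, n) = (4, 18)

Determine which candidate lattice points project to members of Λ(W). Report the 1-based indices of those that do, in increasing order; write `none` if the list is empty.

2, 3

Numerically τ ≈ 5.1926 and τ' = −1/τ ≈ -0.1926.
[1] lift (-1,-3): star map gives -0.4223; window check 0.2 ≤ -0.4223 < 1.8 is false → out
[2] lift (4,15): star map gives 1.1113; window check 0.2 ≤ 1.1113 < 1.8 is true → IN Λ
[3] lift (4,18): star map gives 0.5335; window check 0.2 ≤ 0.5335 < 1.8 is true → IN Λ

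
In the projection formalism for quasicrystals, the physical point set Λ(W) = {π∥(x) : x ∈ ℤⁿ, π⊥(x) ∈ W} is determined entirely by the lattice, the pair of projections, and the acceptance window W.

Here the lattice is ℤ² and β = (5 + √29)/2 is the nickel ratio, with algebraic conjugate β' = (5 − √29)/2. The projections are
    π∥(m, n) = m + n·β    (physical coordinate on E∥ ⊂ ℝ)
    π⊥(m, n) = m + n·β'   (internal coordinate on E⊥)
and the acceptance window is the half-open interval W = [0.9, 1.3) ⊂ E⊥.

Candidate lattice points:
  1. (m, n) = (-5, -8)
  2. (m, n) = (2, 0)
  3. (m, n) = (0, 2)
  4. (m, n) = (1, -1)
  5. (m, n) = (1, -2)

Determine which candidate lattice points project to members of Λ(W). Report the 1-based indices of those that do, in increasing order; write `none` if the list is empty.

4

β' = (5−√29)/2 ≈ -0.192582.
[1] lift (-5,-8): star map gives -3.459341; window check 0.9 ≤ -3.459341 < 1.3 is false → out
[2] lift (2,0): star map gives 2.000000; window check 0.9 ≤ 2.000000 < 1.3 is false → out
[3] lift (0,2): star map gives -0.385165; window check 0.9 ≤ -0.385165 < 1.3 is false → out
[4] lift (1,-1): star map gives 1.192582; window check 0.9 ≤ 1.192582 < 1.3 is true → IN Λ
[5] lift (1,-2): star map gives 1.385165; window check 0.9 ≤ 1.385165 < 1.3 is false → out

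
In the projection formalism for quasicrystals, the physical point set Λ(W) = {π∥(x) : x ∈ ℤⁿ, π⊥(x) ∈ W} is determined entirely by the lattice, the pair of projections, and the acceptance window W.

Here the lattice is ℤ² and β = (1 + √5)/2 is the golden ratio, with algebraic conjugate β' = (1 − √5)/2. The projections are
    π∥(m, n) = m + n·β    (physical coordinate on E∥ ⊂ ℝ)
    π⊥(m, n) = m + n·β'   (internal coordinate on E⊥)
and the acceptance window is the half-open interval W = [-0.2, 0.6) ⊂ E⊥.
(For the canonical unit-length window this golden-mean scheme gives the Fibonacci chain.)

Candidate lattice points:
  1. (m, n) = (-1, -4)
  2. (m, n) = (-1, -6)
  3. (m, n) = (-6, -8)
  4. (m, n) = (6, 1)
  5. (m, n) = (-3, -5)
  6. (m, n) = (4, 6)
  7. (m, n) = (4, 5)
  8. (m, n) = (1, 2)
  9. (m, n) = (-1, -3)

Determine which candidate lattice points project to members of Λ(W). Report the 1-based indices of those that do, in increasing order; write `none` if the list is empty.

Compute β' = (1−√5)/2 = -0.618034, so π⊥(m,n) = m -0.618034·n.
#1 (-1,-4): internal coord -1 + (-4)·β' = +1.472136; +1.472136 ∉ [-0.2, 0.6) → out
#2 (-1,-6): internal coord -1 + (-6)·β' = +2.708204; +2.708204 ∉ [-0.2, 0.6) → out
#3 (-6,-8): internal coord -6 + (-8)·β' = -1.055728; -1.055728 ∉ [-0.2, 0.6) → out
#4 (6,1): internal coord 6 + (1)·β' = +5.381966; +5.381966 ∉ [-0.2, 0.6) → out
#5 (-3,-5): internal coord -3 + (-5)·β' = +0.090170; +0.090170 ∈ [-0.2, 0.6) → IN Λ
#6 (4,6): internal coord 4 + (6)·β' = +0.291796; +0.291796 ∈ [-0.2, 0.6) → IN Λ
#7 (4,5): internal coord 4 + (5)·β' = +0.909830; +0.909830 ∉ [-0.2, 0.6) → out
#8 (1,2): internal coord 1 + (2)·β' = -0.236068; -0.236068 ∉ [-0.2, 0.6) → out
#9 (-1,-3): internal coord -1 + (-3)·β' = +0.854102; +0.854102 ∉ [-0.2, 0.6) → out

5, 6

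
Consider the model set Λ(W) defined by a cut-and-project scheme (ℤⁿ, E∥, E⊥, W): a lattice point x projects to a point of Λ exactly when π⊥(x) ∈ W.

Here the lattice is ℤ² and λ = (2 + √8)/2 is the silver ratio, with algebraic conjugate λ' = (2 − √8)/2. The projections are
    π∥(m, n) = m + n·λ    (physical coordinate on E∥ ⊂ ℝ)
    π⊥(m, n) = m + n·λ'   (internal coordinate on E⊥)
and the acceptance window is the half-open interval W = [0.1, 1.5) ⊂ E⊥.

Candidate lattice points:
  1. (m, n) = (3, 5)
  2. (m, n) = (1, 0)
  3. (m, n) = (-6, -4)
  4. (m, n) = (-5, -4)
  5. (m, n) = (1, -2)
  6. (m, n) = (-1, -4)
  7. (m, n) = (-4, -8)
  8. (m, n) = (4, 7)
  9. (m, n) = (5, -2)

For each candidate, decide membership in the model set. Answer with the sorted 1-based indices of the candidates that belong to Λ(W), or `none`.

λ' = (2−√8)/2 ≈ -0.4142.
#1 (3,5): internal coord 3 + (5)·λ' = +0.9289; +0.9289 ∈ [0.1, 1.5) → IN Λ
#2 (1,0): internal coord 1 + (0)·λ' = +1.0000; +1.0000 ∈ [0.1, 1.5) → IN Λ
#3 (-6,-4): internal coord -6 + (-4)·λ' = -4.3431; -4.3431 ∉ [0.1, 1.5) → out
#4 (-5,-4): internal coord -5 + (-4)·λ' = -3.3431; -3.3431 ∉ [0.1, 1.5) → out
#5 (1,-2): internal coord 1 + (-2)·λ' = +1.8284; +1.8284 ∉ [0.1, 1.5) → out
#6 (-1,-4): internal coord -1 + (-4)·λ' = +0.6569; +0.6569 ∈ [0.1, 1.5) → IN Λ
#7 (-4,-8): internal coord -4 + (-8)·λ' = -0.6863; -0.6863 ∉ [0.1, 1.5) → out
#8 (4,7): internal coord 4 + (7)·λ' = +1.1005; +1.1005 ∈ [0.1, 1.5) → IN Λ
#9 (5,-2): internal coord 5 + (-2)·λ' = +5.8284; +5.8284 ∉ [0.1, 1.5) → out

1, 2, 6, 8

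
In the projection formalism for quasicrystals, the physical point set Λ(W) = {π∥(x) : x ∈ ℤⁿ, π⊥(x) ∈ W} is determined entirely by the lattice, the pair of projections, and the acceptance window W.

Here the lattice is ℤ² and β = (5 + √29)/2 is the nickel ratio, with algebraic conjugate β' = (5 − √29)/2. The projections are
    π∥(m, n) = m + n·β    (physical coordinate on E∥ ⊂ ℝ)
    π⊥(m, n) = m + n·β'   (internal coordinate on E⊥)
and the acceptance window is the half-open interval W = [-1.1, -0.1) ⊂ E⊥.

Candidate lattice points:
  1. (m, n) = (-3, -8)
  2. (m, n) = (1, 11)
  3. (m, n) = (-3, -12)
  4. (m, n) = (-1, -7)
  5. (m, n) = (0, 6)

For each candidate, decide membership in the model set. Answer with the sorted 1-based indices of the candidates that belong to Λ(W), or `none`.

Numerically β ≈ 5.1926 and β' = −1/β ≈ -0.1926.
candidate 1: (m,n)=(-3,-8) → π∥ = -3-8·β ≈ -44.5407, π⊥ = -3-8·β' ≈ -1.4593 ∉ [-1.1, -0.1) ⇒ out
candidate 2: (m,n)=(1,11) → π∥ = 1+11·β ≈ 58.1184, π⊥ = 1+11·β' ≈ -1.1184 ∉ [-1.1, -0.1) ⇒ out
candidate 3: (m,n)=(-3,-12) → π∥ = -3-12·β ≈ -65.3110, π⊥ = -3-12·β' ≈ -0.6890 ∈ [-1.1, -0.1) ⇒ IN Λ
candidate 4: (m,n)=(-1,-7) → π∥ = -1-7·β ≈ -37.3481, π⊥ = -1-7·β' ≈ 0.3481 ∉ [-1.1, -0.1) ⇒ out
candidate 5: (m,n)=(0,6) → π∥ = 0+6·β ≈ 31.1555, π⊥ = 0+6·β' ≈ -1.1555 ∉ [-1.1, -0.1) ⇒ out

3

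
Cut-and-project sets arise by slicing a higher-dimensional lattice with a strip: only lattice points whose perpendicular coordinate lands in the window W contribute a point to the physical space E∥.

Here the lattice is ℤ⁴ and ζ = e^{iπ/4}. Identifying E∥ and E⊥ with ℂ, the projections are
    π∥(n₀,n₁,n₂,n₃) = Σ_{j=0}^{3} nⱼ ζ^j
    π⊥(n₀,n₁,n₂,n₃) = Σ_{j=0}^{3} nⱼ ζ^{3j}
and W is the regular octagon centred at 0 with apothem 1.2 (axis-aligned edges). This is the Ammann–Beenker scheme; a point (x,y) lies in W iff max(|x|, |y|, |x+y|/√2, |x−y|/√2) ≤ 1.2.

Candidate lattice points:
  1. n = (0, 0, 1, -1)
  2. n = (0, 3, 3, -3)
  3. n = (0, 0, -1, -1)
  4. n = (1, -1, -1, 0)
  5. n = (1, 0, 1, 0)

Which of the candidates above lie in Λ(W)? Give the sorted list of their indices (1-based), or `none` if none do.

Internal map: ζ^{3j} for j=0..3 gives (1,0), (−√2/2,√2/2), (0,−1), (√2/2,√2/2).
#1 (0, 0, 1, -1): internal (-0.707107, -1.707107); octagon support 1.707107 vs apothem 1.2 → ∉ W
#2 (0, 3, 3, -3): internal (-4.242641, -3.000000); octagon support 5.121320 vs apothem 1.2 → ∉ W
#3 (0, 0, -1, -1): internal (-0.707107, 0.292893); octagon support 0.707107 vs apothem 1.2 → ∈ W
#4 (1, -1, -1, 0): internal (1.707107, 0.292893); octagon support 1.707107 vs apothem 1.2 → ∉ W
#5 (1, 0, 1, 0): internal (1.000000, -1.000000); octagon support 1.414214 vs apothem 1.2 → ∉ W

3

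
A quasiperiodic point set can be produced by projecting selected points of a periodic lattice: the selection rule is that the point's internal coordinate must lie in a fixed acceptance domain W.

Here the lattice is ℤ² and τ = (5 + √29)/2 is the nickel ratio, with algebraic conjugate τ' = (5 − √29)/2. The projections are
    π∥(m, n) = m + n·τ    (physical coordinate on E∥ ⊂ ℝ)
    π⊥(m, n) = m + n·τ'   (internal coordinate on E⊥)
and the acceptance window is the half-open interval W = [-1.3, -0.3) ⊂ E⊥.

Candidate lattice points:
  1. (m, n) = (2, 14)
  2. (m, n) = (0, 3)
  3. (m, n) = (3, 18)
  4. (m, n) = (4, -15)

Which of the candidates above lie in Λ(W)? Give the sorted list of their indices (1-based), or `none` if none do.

1, 2, 3

τ' = (5−√29)/2 ≈ -0.19258.
[1] lift (2,14): star map gives -0.69615; window check -1.3 ≤ -0.69615 < -0.3 is true → IN Λ
[2] lift (0,3): star map gives -0.57775; window check -1.3 ≤ -0.57775 < -0.3 is true → IN Λ
[3] lift (3,18): star map gives -0.46648; window check -1.3 ≤ -0.46648 < -0.3 is true → IN Λ
[4] lift (4,-15): star map gives 6.88874; window check -1.3 ≤ 6.88874 < -0.3 is false → out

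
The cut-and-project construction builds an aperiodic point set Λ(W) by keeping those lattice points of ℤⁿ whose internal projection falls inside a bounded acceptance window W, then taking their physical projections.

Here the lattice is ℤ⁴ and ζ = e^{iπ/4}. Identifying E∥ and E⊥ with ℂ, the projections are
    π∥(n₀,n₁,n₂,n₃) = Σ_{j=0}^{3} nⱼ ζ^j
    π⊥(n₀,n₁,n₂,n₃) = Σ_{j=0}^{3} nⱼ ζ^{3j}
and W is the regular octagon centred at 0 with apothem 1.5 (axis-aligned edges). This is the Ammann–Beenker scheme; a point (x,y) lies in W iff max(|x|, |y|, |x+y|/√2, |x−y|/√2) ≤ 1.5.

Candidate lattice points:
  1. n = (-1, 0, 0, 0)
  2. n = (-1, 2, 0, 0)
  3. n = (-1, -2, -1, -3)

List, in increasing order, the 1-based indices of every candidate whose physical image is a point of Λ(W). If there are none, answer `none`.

1

Internal map: ζ^{3j} for j=0..3 gives (1,0), (−√2/2,√2/2), (0,−1), (√2/2,√2/2).
#1 (-1, 0, 0, 0): internal (-1.000000, 0.000000); octagon support 1.000000 vs apothem 1.5 → ∈ W
#2 (-1, 2, 0, 0): internal (-2.414214, 1.414214); octagon support 2.707107 vs apothem 1.5 → ∉ W
#3 (-1, -2, -1, -3): internal (-1.707107, -2.535534); octagon support 3.000000 vs apothem 1.5 → ∉ W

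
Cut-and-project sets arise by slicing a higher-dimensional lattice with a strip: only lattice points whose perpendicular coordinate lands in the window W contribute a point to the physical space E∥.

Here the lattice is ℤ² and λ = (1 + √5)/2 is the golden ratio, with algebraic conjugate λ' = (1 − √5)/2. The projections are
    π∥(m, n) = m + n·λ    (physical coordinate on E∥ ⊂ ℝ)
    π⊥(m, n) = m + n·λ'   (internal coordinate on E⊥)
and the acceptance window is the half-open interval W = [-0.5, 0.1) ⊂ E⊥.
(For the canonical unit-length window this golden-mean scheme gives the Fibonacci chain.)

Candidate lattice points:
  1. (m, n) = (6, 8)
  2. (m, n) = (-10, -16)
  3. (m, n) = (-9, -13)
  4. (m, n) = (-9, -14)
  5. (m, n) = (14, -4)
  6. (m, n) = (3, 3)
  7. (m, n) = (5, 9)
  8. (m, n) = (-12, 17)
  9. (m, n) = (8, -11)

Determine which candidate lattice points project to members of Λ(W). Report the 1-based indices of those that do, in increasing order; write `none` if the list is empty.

2, 4

Numerically λ ≈ 1.61803 and λ' = −1/λ ≈ -0.61803.
candidate 1: (m,n)=(6,8) → π∥ = 6+8·λ ≈ 18.94427, π⊥ = 6+8·λ' ≈ 1.05573 ∉ [-0.5, 0.1) ⇒ out
candidate 2: (m,n)=(-10,-16) → π∥ = -10-16·λ ≈ -35.88854, π⊥ = -10-16·λ' ≈ -0.11146 ∈ [-0.5, 0.1) ⇒ IN Λ
candidate 3: (m,n)=(-9,-13) → π∥ = -9-13·λ ≈ -30.03444, π⊥ = -9-13·λ' ≈ -0.96556 ∉ [-0.5, 0.1) ⇒ out
candidate 4: (m,n)=(-9,-14) → π∥ = -9-14·λ ≈ -31.65248, π⊥ = -9-14·λ' ≈ -0.34752 ∈ [-0.5, 0.1) ⇒ IN Λ
candidate 5: (m,n)=(14,-4) → π∥ = 14-4·λ ≈ 7.52786, π⊥ = 14-4·λ' ≈ 16.47214 ∉ [-0.5, 0.1) ⇒ out
candidate 6: (m,n)=(3,3) → π∥ = 3+3·λ ≈ 7.85410, π⊥ = 3+3·λ' ≈ 1.14590 ∉ [-0.5, 0.1) ⇒ out
candidate 7: (m,n)=(5,9) → π∥ = 5+9·λ ≈ 19.56231, π⊥ = 5+9·λ' ≈ -0.56231 ∉ [-0.5, 0.1) ⇒ out
candidate 8: (m,n)=(-12,17) → π∥ = -12+17·λ ≈ 15.50658, π⊥ = -12+17·λ' ≈ -22.50658 ∉ [-0.5, 0.1) ⇒ out
candidate 9: (m,n)=(8,-11) → π∥ = 8-11·λ ≈ -9.79837, π⊥ = 8-11·λ' ≈ 14.79837 ∉ [-0.5, 0.1) ⇒ out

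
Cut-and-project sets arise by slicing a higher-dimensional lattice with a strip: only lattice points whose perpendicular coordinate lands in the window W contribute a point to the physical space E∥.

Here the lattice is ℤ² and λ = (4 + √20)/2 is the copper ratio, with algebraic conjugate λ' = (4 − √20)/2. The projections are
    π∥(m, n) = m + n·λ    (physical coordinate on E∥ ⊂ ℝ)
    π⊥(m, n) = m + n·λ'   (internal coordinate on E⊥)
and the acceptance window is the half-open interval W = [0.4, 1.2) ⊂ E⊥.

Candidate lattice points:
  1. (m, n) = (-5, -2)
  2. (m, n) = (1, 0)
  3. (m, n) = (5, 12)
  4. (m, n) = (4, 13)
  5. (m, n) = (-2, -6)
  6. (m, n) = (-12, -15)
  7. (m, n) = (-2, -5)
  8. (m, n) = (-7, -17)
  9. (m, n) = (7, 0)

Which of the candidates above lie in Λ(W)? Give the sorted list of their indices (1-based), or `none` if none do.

2, 4

λ' = (4−√20)/2 ≈ -0.236068.
candidate 1: (m,n)=(-5,-2) → π∥ = -5-2·λ ≈ -13.472136, π⊥ = -5-2·λ' ≈ -4.527864 ∉ [0.4, 1.2) ⇒ out
candidate 2: (m,n)=(1,0) → π∥ = 1+0·λ ≈ 1.000000, π⊥ = 1+0·λ' ≈ 1.000000 ∈ [0.4, 1.2) ⇒ IN Λ
candidate 3: (m,n)=(5,12) → π∥ = 5+12·λ ≈ 55.832816, π⊥ = 5+12·λ' ≈ 2.167184 ∉ [0.4, 1.2) ⇒ out
candidate 4: (m,n)=(4,13) → π∥ = 4+13·λ ≈ 59.068884, π⊥ = 4+13·λ' ≈ 0.931116 ∈ [0.4, 1.2) ⇒ IN Λ
candidate 5: (m,n)=(-2,-6) → π∥ = -2-6·λ ≈ -27.416408, π⊥ = -2-6·λ' ≈ -0.583592 ∉ [0.4, 1.2) ⇒ out
candidate 6: (m,n)=(-12,-15) → π∥ = -12-15·λ ≈ -75.541020, π⊥ = -12-15·λ' ≈ -8.458980 ∉ [0.4, 1.2) ⇒ out
candidate 7: (m,n)=(-2,-5) → π∥ = -2-5·λ ≈ -23.180340, π⊥ = -2-5·λ' ≈ -0.819660 ∉ [0.4, 1.2) ⇒ out
candidate 8: (m,n)=(-7,-17) → π∥ = -7-17·λ ≈ -79.013156, π⊥ = -7-17·λ' ≈ -2.986844 ∉ [0.4, 1.2) ⇒ out
candidate 9: (m,n)=(7,0) → π∥ = 7+0·λ ≈ 7.000000, π⊥ = 7+0·λ' ≈ 7.000000 ∉ [0.4, 1.2) ⇒ out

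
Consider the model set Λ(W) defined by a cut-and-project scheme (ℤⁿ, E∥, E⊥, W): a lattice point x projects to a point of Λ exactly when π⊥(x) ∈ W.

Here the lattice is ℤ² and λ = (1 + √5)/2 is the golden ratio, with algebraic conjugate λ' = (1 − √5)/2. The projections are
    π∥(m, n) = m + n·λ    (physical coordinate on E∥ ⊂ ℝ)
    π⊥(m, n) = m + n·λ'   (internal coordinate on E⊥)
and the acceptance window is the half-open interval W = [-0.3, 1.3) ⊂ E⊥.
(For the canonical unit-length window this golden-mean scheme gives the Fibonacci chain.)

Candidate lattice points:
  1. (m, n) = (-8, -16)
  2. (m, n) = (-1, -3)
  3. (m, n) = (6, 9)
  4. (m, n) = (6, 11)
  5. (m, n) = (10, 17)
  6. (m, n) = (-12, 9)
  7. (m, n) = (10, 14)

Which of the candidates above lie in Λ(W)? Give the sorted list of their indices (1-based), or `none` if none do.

2, 3

Compute λ' = (1−√5)/2 = -0.6180, so π⊥(m,n) = m -0.6180·n.
candidate 1: (m,n)=(-8,-16) → π∥ = -8-16·λ ≈ -33.8885, π⊥ = -8-16·λ' ≈ 1.8885 ∉ [-0.3, 1.3) ⇒ out
candidate 2: (m,n)=(-1,-3) → π∥ = -1-3·λ ≈ -5.8541, π⊥ = -1-3·λ' ≈ 0.8541 ∈ [-0.3, 1.3) ⇒ IN Λ
candidate 3: (m,n)=(6,9) → π∥ = 6+9·λ ≈ 20.5623, π⊥ = 6+9·λ' ≈ 0.4377 ∈ [-0.3, 1.3) ⇒ IN Λ
candidate 4: (m,n)=(6,11) → π∥ = 6+11·λ ≈ 23.7984, π⊥ = 6+11·λ' ≈ -0.7984 ∉ [-0.3, 1.3) ⇒ out
candidate 5: (m,n)=(10,17) → π∥ = 10+17·λ ≈ 37.5066, π⊥ = 10+17·λ' ≈ -0.5066 ∉ [-0.3, 1.3) ⇒ out
candidate 6: (m,n)=(-12,9) → π∥ = -12+9·λ ≈ 2.5623, π⊥ = -12+9·λ' ≈ -17.5623 ∉ [-0.3, 1.3) ⇒ out
candidate 7: (m,n)=(10,14) → π∥ = 10+14·λ ≈ 32.6525, π⊥ = 10+14·λ' ≈ 1.3475 ∉ [-0.3, 1.3) ⇒ out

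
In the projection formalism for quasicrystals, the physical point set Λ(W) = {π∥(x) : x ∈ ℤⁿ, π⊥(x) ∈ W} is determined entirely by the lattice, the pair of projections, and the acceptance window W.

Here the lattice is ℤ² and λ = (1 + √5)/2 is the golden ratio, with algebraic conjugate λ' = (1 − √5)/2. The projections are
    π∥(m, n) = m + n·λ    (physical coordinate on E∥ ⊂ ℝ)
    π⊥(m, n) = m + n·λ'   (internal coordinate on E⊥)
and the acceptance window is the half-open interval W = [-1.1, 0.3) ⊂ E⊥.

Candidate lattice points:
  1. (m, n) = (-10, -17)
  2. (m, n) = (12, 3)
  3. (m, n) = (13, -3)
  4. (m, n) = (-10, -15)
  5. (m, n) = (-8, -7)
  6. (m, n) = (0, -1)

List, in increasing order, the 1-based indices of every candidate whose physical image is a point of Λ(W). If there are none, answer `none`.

4

λ' = (1−√5)/2 ≈ -0.618034.
#1 (-10,-17): internal coord -10 + (-17)·λ' = +0.506578; +0.506578 ∉ [-1.1, 0.3) → out
#2 (12,3): internal coord 12 + (3)·λ' = +10.145898; +10.145898 ∉ [-1.1, 0.3) → out
#3 (13,-3): internal coord 13 + (-3)·λ' = +14.854102; +14.854102 ∉ [-1.1, 0.3) → out
#4 (-10,-15): internal coord -10 + (-15)·λ' = -0.729490; -0.729490 ∈ [-1.1, 0.3) → IN Λ
#5 (-8,-7): internal coord -8 + (-7)·λ' = -3.673762; -3.673762 ∉ [-1.1, 0.3) → out
#6 (0,-1): internal coord 0 + (-1)·λ' = +0.618034; +0.618034 ∉ [-1.1, 0.3) → out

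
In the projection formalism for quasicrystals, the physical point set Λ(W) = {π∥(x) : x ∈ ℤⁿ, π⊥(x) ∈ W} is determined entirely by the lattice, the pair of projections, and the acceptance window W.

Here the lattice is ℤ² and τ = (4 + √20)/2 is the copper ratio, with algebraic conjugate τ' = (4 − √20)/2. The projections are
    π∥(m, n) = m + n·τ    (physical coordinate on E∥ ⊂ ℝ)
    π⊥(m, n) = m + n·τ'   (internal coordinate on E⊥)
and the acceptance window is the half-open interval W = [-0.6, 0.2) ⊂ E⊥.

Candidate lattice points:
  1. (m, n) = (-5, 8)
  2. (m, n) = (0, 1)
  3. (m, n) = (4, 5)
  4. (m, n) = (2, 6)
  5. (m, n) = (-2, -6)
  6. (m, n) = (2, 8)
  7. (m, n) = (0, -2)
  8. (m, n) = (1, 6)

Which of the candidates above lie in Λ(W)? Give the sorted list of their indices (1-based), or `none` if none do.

2, 5, 6, 8

τ' = (4−√20)/2 ≈ -0.2361.
[1] lift (-5,8): star map gives -6.8885; window check -0.6 ≤ -6.8885 < 0.2 is false → out
[2] lift (0,1): star map gives -0.2361; window check -0.6 ≤ -0.2361 < 0.2 is true → IN Λ
[3] lift (4,5): star map gives 2.8197; window check -0.6 ≤ 2.8197 < 0.2 is false → out
[4] lift (2,6): star map gives 0.5836; window check -0.6 ≤ 0.5836 < 0.2 is false → out
[5] lift (-2,-6): star map gives -0.5836; window check -0.6 ≤ -0.5836 < 0.2 is true → IN Λ
[6] lift (2,8): star map gives 0.1115; window check -0.6 ≤ 0.1115 < 0.2 is true → IN Λ
[7] lift (0,-2): star map gives 0.4721; window check -0.6 ≤ 0.4721 < 0.2 is false → out
[8] lift (1,6): star map gives -0.4164; window check -0.6 ≤ -0.4164 < 0.2 is true → IN Λ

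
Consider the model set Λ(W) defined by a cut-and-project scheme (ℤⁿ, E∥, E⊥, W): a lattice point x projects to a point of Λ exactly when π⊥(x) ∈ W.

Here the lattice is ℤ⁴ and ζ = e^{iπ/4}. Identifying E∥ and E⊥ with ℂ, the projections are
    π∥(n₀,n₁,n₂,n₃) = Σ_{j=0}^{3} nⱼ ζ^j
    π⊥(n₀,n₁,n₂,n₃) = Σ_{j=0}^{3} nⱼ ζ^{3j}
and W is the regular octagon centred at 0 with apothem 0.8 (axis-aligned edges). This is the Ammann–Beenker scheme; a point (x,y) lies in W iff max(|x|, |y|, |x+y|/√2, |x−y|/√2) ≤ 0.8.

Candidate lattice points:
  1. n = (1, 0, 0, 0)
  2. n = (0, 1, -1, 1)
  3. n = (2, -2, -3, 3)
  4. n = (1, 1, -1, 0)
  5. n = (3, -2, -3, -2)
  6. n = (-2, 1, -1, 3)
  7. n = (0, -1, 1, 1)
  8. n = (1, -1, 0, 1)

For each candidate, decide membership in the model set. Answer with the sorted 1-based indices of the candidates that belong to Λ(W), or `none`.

Internal map: ζ^{3j} for j=0..3 gives (1,0), (−√2/2,√2/2), (0,−1), (√2/2,√2/2).
#1 (1, 0, 0, 0): internal (1.00000, 0.00000); octagon support 1.00000 vs apothem 0.8 → ∉ W
#2 (0, 1, -1, 1): internal (0.00000, 2.41421); octagon support 2.41421 vs apothem 0.8 → ∉ W
#3 (2, -2, -3, 3): internal (5.53553, 3.70711); octagon support 6.53553 vs apothem 0.8 → ∉ W
#4 (1, 1, -1, 0): internal (0.29289, 1.70711); octagon support 1.70711 vs apothem 0.8 → ∉ W
#5 (3, -2, -3, -2): internal (3.00000, 0.17157); octagon support 3.00000 vs apothem 0.8 → ∉ W
#6 (-2, 1, -1, 3): internal (-0.58579, 3.82843); octagon support 3.82843 vs apothem 0.8 → ∉ W
#7 (0, -1, 1, 1): internal (1.41421, -1.00000); octagon support 1.70711 vs apothem 0.8 → ∉ W
#8 (1, -1, 0, 1): internal (2.41421, 0.00000); octagon support 2.41421 vs apothem 0.8 → ∉ W

none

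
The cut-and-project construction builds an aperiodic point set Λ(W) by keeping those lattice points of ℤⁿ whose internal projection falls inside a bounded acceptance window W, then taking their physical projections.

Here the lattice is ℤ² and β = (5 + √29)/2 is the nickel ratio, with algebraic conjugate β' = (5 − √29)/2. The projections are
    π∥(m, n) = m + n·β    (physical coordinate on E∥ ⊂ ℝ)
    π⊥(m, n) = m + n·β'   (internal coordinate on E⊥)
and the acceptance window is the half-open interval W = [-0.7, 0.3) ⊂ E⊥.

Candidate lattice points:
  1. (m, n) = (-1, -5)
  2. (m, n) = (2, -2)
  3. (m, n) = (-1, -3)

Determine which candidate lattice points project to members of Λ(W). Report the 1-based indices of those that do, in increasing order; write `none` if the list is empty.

1, 3

Numerically β ≈ 5.192582 and β' = −1/β ≈ -0.192582.
candidate 1: (m,n)=(-1,-5) → π∥ = -1-5·β ≈ -26.962912, π⊥ = -1-5·β' ≈ -0.037088 ∈ [-0.7, 0.3) ⇒ IN Λ
candidate 2: (m,n)=(2,-2) → π∥ = 2-2·β ≈ -8.385165, π⊥ = 2-2·β' ≈ 2.385165 ∉ [-0.7, 0.3) ⇒ out
candidate 3: (m,n)=(-1,-3) → π∥ = -1-3·β ≈ -16.577747, π⊥ = -1-3·β' ≈ -0.422253 ∈ [-0.7, 0.3) ⇒ IN Λ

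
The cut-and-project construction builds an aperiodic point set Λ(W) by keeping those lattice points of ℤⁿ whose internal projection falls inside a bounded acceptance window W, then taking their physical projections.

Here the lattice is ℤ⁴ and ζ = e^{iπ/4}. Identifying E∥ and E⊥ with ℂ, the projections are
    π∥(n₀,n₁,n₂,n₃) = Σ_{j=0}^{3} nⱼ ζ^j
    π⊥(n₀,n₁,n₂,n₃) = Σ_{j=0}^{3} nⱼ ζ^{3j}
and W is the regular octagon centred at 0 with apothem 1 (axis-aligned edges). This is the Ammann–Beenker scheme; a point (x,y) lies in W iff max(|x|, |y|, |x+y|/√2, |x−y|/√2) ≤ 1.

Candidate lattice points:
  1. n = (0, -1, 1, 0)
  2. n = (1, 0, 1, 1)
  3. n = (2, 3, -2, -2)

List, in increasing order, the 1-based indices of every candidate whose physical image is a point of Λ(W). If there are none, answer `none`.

With ζ = e^{iπ/4} the internal vectors are ζ^0,ζ^3,ζ^6,ζ^9.
#1 (0, -1, 1, 0): internal (0.70711, -1.70711); octagon support 1.70711 vs apothem 1 → ∉ W
#2 (1, 0, 1, 1): internal (1.70711, -0.29289); octagon support 1.70711 vs apothem 1 → ∉ W
#3 (2, 3, -2, -2): internal (-1.53553, 2.70711); octagon support 3.00000 vs apothem 1 → ∉ W

none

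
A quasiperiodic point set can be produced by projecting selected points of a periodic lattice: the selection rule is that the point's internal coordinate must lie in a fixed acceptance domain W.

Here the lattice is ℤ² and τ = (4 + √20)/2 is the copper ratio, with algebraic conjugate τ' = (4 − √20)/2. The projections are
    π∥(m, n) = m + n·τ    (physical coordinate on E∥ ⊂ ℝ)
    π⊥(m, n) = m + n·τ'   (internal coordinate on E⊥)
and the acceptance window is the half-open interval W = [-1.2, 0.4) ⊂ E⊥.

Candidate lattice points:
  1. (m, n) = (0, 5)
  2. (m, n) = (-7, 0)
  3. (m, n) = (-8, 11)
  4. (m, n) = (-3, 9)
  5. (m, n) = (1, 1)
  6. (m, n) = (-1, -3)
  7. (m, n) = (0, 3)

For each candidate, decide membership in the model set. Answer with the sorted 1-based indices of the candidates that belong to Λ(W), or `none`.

Numerically τ ≈ 4.23607 and τ' = −1/τ ≈ -0.23607.
candidate 1: (m,n)=(0,5) → π∥ = 0+5·τ ≈ 21.18034, π⊥ = 0+5·τ' ≈ -1.18034 ∈ [-1.2, 0.4) ⇒ IN Λ
candidate 2: (m,n)=(-7,0) → π∥ = -7+0·τ ≈ -7.00000, π⊥ = -7+0·τ' ≈ -7.00000 ∉ [-1.2, 0.4) ⇒ out
candidate 3: (m,n)=(-8,11) → π∥ = -8+11·τ ≈ 38.59675, π⊥ = -8+11·τ' ≈ -10.59675 ∉ [-1.2, 0.4) ⇒ out
candidate 4: (m,n)=(-3,9) → π∥ = -3+9·τ ≈ 35.12461, π⊥ = -3+9·τ' ≈ -5.12461 ∉ [-1.2, 0.4) ⇒ out
candidate 5: (m,n)=(1,1) → π∥ = 1+1·τ ≈ 5.23607, π⊥ = 1+1·τ' ≈ 0.76393 ∉ [-1.2, 0.4) ⇒ out
candidate 6: (m,n)=(-1,-3) → π∥ = -1-3·τ ≈ -13.70820, π⊥ = -1-3·τ' ≈ -0.29180 ∈ [-1.2, 0.4) ⇒ IN Λ
candidate 7: (m,n)=(0,3) → π∥ = 0+3·τ ≈ 12.70820, π⊥ = 0+3·τ' ≈ -0.70820 ∈ [-1.2, 0.4) ⇒ IN Λ

1, 6, 7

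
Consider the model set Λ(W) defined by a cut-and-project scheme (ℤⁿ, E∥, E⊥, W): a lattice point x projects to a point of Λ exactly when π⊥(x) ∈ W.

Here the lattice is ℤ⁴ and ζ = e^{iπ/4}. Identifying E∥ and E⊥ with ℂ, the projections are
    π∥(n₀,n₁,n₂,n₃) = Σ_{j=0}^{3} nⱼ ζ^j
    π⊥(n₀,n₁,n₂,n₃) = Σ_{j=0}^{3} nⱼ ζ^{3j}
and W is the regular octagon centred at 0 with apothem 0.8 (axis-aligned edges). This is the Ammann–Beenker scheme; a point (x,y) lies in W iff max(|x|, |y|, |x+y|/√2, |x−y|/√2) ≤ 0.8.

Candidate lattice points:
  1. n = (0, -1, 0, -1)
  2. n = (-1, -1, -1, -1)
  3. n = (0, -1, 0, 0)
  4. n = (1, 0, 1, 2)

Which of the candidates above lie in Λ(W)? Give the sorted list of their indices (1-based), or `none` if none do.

Internal map: ζ^{3j} for j=0..3 gives (1,0), (−√2/2,√2/2), (0,−1), (√2/2,√2/2).
candidate 1: n = (0, -1, 0, -1) → π⊥ ≈ (+0.000000, -1.414214); max(|x|,|y|,|x±y|/√2) = 1.414214 > 0.8 ⇒ ∉ W
candidate 2: n = (-1, -1, -1, -1) → π⊥ ≈ (-1.000000, -0.414214); max(|x|,|y|,|x±y|/√2) = 1.000000 > 0.8 ⇒ ∉ W
candidate 3: n = (0, -1, 0, 0) → π⊥ ≈ (+0.707107, -0.707107); max(|x|,|y|,|x±y|/√2) = 1.000000 > 0.8 ⇒ ∉ W
candidate 4: n = (1, 0, 1, 2) → π⊥ ≈ (+2.414214, +0.414214); max(|x|,|y|,|x±y|/√2) = 2.414214 > 0.8 ⇒ ∉ W

none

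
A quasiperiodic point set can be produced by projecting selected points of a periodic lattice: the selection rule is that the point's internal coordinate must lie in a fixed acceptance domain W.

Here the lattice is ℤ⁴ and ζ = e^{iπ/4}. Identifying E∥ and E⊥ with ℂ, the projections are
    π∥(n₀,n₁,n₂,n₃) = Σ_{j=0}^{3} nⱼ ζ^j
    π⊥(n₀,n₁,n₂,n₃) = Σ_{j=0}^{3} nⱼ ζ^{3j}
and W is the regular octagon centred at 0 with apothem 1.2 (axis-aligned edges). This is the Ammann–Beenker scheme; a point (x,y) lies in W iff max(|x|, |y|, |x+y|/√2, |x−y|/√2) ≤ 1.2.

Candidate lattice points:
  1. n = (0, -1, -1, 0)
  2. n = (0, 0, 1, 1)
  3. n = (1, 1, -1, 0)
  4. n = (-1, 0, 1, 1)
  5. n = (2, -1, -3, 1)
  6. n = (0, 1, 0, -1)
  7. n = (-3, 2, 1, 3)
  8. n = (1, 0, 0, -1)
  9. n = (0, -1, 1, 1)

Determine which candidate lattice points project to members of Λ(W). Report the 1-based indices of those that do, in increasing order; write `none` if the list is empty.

1, 2, 4, 8

Internal map: ζ^{3j} for j=0..3 gives (1,0), (−√2/2,√2/2), (0,−1), (√2/2,√2/2).
#1 (0, -1, -1, 0): internal (0.707107, 0.292893); octagon support 0.707107 vs apothem 1.2 → ∈ W
#2 (0, 0, 1, 1): internal (0.707107, -0.292893); octagon support 0.707107 vs apothem 1.2 → ∈ W
#3 (1, 1, -1, 0): internal (0.292893, 1.707107); octagon support 1.707107 vs apothem 1.2 → ∉ W
#4 (-1, 0, 1, 1): internal (-0.292893, -0.292893); octagon support 0.414214 vs apothem 1.2 → ∈ W
#5 (2, -1, -3, 1): internal (3.414214, 3.000000); octagon support 4.535534 vs apothem 1.2 → ∉ W
#6 (0, 1, 0, -1): internal (-1.414214, 0.000000); octagon support 1.414214 vs apothem 1.2 → ∉ W
#7 (-3, 2, 1, 3): internal (-2.292893, 2.535534); octagon support 3.414214 vs apothem 1.2 → ∉ W
#8 (1, 0, 0, -1): internal (0.292893, -0.707107); octagon support 0.707107 vs apothem 1.2 → ∈ W
#9 (0, -1, 1, 1): internal (1.414214, -1.000000); octagon support 1.707107 vs apothem 1.2 → ∉ W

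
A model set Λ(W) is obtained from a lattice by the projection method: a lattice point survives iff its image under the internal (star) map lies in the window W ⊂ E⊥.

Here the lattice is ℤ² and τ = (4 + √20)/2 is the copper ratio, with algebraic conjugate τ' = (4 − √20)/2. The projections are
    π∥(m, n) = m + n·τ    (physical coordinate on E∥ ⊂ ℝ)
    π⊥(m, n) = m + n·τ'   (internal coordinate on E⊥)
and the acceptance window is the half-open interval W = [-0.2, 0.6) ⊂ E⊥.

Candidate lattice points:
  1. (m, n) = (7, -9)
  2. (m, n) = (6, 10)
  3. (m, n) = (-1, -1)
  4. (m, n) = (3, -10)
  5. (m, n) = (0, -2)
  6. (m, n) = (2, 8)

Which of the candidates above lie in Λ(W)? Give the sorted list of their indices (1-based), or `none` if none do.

5, 6

Compute τ' = (4−√20)/2 = -0.236068, so π⊥(m,n) = m -0.236068·n.
#1 (7,-9): internal coord 7 + (-9)·τ' = +9.124612; +9.124612 ∉ [-0.2, 0.6) → out
#2 (6,10): internal coord 6 + (10)·τ' = +3.639320; +3.639320 ∉ [-0.2, 0.6) → out
#3 (-1,-1): internal coord -1 + (-1)·τ' = -0.763932; -0.763932 ∉ [-0.2, 0.6) → out
#4 (3,-10): internal coord 3 + (-10)·τ' = +5.360680; +5.360680 ∉ [-0.2, 0.6) → out
#5 (0,-2): internal coord 0 + (-2)·τ' = +0.472136; +0.472136 ∈ [-0.2, 0.6) → IN Λ
#6 (2,8): internal coord 2 + (8)·τ' = +0.111456; +0.111456 ∈ [-0.2, 0.6) → IN Λ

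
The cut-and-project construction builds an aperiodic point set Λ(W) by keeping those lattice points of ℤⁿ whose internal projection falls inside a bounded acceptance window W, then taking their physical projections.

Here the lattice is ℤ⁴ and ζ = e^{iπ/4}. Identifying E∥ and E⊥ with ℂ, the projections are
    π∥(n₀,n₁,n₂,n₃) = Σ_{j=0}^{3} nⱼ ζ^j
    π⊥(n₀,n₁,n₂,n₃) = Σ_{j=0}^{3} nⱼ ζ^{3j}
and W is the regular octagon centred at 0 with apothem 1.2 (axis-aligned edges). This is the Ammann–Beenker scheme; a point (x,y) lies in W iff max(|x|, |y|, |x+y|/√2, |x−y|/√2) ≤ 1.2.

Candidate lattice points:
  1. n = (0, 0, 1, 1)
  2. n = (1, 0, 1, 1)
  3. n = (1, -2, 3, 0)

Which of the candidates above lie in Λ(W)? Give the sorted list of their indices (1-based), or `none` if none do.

Internal map: ζ^{3j} for j=0..3 gives (1,0), (−√2/2,√2/2), (0,−1), (√2/2,√2/2).
candidate 1: n = (0, 0, 1, 1) → π⊥ ≈ (+0.7071, -0.2929); max(|x|,|y|,|x±y|/√2) = 0.7071 ≤ 1.2 ⇒ ∈ W
candidate 2: n = (1, 0, 1, 1) → π⊥ ≈ (+1.7071, -0.2929); max(|x|,|y|,|x±y|/√2) = 1.7071 > 1.2 ⇒ ∉ W
candidate 3: n = (1, -2, 3, 0) → π⊥ ≈ (+2.4142, -4.4142); max(|x|,|y|,|x±y|/√2) = 4.8284 > 1.2 ⇒ ∉ W

1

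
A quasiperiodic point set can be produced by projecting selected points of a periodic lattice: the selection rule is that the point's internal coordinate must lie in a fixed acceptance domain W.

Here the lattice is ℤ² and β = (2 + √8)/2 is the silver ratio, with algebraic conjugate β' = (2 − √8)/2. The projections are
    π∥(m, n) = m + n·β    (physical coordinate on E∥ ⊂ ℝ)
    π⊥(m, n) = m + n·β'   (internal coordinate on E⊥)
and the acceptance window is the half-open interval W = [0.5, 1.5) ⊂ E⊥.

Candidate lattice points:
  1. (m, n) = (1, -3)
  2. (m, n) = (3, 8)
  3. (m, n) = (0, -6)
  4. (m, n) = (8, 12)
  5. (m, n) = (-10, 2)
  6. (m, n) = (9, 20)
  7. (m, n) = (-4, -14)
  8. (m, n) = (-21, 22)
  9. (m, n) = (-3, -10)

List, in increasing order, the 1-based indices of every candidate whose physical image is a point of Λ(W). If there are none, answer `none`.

6, 9

Numerically β ≈ 2.414214 and β' = −1/β ≈ -0.414214.
candidate 1: (m,n)=(1,-3) → π∥ = 1-3·β ≈ -6.242641, π⊥ = 1-3·β' ≈ 2.242641 ∉ [0.5, 1.5) ⇒ out
candidate 2: (m,n)=(3,8) → π∥ = 3+8·β ≈ 22.313708, π⊥ = 3+8·β' ≈ -0.313708 ∉ [0.5, 1.5) ⇒ out
candidate 3: (m,n)=(0,-6) → π∥ = 0-6·β ≈ -14.485281, π⊥ = 0-6·β' ≈ 2.485281 ∉ [0.5, 1.5) ⇒ out
candidate 4: (m,n)=(8,12) → π∥ = 8+12·β ≈ 36.970563, π⊥ = 8+12·β' ≈ 3.029437 ∉ [0.5, 1.5) ⇒ out
candidate 5: (m,n)=(-10,2) → π∥ = -10+2·β ≈ -5.171573, π⊥ = -10+2·β' ≈ -10.828427 ∉ [0.5, 1.5) ⇒ out
candidate 6: (m,n)=(9,20) → π∥ = 9+20·β ≈ 57.284271, π⊥ = 9+20·β' ≈ 0.715729 ∈ [0.5, 1.5) ⇒ IN Λ
candidate 7: (m,n)=(-4,-14) → π∥ = -4-14·β ≈ -37.798990, π⊥ = -4-14·β' ≈ 1.798990 ∉ [0.5, 1.5) ⇒ out
candidate 8: (m,n)=(-21,22) → π∥ = -21+22·β ≈ 32.112698, π⊥ = -21+22·β' ≈ -30.112698 ∉ [0.5, 1.5) ⇒ out
candidate 9: (m,n)=(-3,-10) → π∥ = -3-10·β ≈ -27.142136, π⊥ = -3-10·β' ≈ 1.142136 ∈ [0.5, 1.5) ⇒ IN Λ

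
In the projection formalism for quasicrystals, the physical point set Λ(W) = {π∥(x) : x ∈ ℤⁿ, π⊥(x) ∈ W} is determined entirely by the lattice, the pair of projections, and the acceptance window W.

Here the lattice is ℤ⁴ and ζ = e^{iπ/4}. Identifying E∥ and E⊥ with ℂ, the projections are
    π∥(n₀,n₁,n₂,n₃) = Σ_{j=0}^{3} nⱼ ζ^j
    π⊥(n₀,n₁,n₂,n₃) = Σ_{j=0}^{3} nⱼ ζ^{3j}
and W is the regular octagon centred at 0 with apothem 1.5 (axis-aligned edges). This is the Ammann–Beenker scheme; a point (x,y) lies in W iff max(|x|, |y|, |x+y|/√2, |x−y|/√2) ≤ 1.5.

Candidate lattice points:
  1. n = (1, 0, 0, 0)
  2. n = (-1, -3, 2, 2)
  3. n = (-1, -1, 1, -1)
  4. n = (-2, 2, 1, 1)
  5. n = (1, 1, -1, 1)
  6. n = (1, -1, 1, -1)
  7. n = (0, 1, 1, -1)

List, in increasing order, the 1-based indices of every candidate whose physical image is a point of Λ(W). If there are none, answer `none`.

1

π⊥(n) = n₀ + n₁ζ³ + n₂ζ⁶ + n₃ζ⁹ where ζ = e^{iπ/4}.
candidate 1: n = (1, 0, 0, 0) → π⊥ ≈ (+1.0000, +0.0000); max(|x|,|y|,|x±y|/√2) = 1.0000 ≤ 1.5 ⇒ ∈ W
candidate 2: n = (-1, -3, 2, 2) → π⊥ ≈ (+2.5355, -2.7071); max(|x|,|y|,|x±y|/√2) = 3.7071 > 1.5 ⇒ ∉ W
candidate 3: n = (-1, -1, 1, -1) → π⊥ ≈ (-1.0000, -2.4142); max(|x|,|y|,|x±y|/√2) = 2.4142 > 1.5 ⇒ ∉ W
candidate 4: n = (-2, 2, 1, 1) → π⊥ ≈ (-2.7071, +1.1213); max(|x|,|y|,|x±y|/√2) = 2.7071 > 1.5 ⇒ ∉ W
candidate 5: n = (1, 1, -1, 1) → π⊥ ≈ (+1.0000, +2.4142); max(|x|,|y|,|x±y|/√2) = 2.4142 > 1.5 ⇒ ∉ W
candidate 6: n = (1, -1, 1, -1) → π⊥ ≈ (+1.0000, -2.4142); max(|x|,|y|,|x±y|/√2) = 2.4142 > 1.5 ⇒ ∉ W
candidate 7: n = (0, 1, 1, -1) → π⊥ ≈ (-1.4142, -1.0000); max(|x|,|y|,|x±y|/√2) = 1.7071 > 1.5 ⇒ ∉ W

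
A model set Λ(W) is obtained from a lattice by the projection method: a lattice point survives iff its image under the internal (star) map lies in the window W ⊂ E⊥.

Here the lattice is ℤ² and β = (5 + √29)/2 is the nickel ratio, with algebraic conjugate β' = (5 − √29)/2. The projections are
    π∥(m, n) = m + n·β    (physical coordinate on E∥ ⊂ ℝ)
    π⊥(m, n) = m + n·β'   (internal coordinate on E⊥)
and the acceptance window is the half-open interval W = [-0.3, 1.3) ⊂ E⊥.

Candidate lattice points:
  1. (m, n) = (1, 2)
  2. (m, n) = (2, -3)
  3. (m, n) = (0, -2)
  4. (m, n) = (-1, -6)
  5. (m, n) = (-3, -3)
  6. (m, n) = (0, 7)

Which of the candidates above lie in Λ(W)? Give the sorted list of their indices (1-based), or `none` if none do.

1, 3, 4

Numerically β ≈ 5.1926 and β' = −1/β ≈ -0.1926.
#1 (1,2): internal coord 1 + (2)·β' = +0.6148; +0.6148 ∈ [-0.3, 1.3) → IN Λ
#2 (2,-3): internal coord 2 + (-3)·β' = +2.5777; +2.5777 ∉ [-0.3, 1.3) → out
#3 (0,-2): internal coord 0 + (-2)·β' = +0.3852; +0.3852 ∈ [-0.3, 1.3) → IN Λ
#4 (-1,-6): internal coord -1 + (-6)·β' = +0.1555; +0.1555 ∈ [-0.3, 1.3) → IN Λ
#5 (-3,-3): internal coord -3 + (-3)·β' = -2.4223; -2.4223 ∉ [-0.3, 1.3) → out
#6 (0,7): internal coord 0 + (7)·β' = -1.3481; -1.3481 ∉ [-0.3, 1.3) → out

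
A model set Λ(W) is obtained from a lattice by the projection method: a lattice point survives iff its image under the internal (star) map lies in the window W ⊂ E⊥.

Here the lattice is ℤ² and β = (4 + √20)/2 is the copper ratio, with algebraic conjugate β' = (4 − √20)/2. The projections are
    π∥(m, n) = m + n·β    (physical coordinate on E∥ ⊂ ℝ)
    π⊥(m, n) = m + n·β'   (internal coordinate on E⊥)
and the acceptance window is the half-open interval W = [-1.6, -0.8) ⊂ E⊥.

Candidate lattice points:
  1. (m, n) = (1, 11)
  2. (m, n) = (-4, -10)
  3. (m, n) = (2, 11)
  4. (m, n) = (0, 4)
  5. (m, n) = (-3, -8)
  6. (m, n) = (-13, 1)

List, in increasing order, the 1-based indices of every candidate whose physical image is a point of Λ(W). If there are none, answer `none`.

β' = (4−√20)/2 ≈ -0.23607.
[1] lift (1,11): star map gives -1.59675; window check -1.6 ≤ -1.59675 < -0.8 is true → IN Λ
[2] lift (-4,-10): star map gives -1.63932; window check -1.6 ≤ -1.63932 < -0.8 is false → out
[3] lift (2,11): star map gives -0.59675; window check -1.6 ≤ -0.59675 < -0.8 is false → out
[4] lift (0,4): star map gives -0.94427; window check -1.6 ≤ -0.94427 < -0.8 is true → IN Λ
[5] lift (-3,-8): star map gives -1.11146; window check -1.6 ≤ -1.11146 < -0.8 is true → IN Λ
[6] lift (-13,1): star map gives -13.23607; window check -1.6 ≤ -13.23607 < -0.8 is false → out

1, 4, 5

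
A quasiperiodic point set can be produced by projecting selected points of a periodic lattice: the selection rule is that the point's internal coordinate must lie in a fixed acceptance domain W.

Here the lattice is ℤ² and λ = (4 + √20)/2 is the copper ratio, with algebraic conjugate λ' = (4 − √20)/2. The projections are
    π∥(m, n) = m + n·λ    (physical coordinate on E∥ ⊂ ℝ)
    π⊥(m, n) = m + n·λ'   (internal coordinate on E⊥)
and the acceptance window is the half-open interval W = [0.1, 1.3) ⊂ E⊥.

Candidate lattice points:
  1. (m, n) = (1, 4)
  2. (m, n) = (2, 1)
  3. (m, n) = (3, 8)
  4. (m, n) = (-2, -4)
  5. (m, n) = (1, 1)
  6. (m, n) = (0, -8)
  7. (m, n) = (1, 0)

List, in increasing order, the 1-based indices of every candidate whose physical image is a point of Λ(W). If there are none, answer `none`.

3, 5, 7

λ' = (4−√20)/2 ≈ -0.2361.
[1] lift (1,4): star map gives 0.0557; window check 0.1 ≤ 0.0557 < 1.3 is false → out
[2] lift (2,1): star map gives 1.7639; window check 0.1 ≤ 1.7639 < 1.3 is false → out
[3] lift (3,8): star map gives 1.1115; window check 0.1 ≤ 1.1115 < 1.3 is true → IN Λ
[4] lift (-2,-4): star map gives -1.0557; window check 0.1 ≤ -1.0557 < 1.3 is false → out
[5] lift (1,1): star map gives 0.7639; window check 0.1 ≤ 0.7639 < 1.3 is true → IN Λ
[6] lift (0,-8): star map gives 1.8885; window check 0.1 ≤ 1.8885 < 1.3 is false → out
[7] lift (1,0): star map gives 1.0000; window check 0.1 ≤ 1.0000 < 1.3 is true → IN Λ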